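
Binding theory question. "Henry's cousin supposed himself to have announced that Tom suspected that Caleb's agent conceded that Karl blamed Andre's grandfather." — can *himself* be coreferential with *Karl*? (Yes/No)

*himself* is a reflexive; Principle A requires it to be bound within its binding domain — the matrix clause.
— Karl: subject of the clause headed by 'blamed'; does not c-command the reflexive — cannot bind it (Principle A).

No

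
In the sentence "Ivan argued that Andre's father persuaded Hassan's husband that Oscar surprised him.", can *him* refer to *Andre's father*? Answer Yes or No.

Yes

*him* is a pronoun; Principle B requires it to be free in its binding domain — the clause headed by 'surprised'.
— Andre's father: subject of the clause headed by 'persuaded'; c-commands the pronoun but lies outside its binding domain — allowed.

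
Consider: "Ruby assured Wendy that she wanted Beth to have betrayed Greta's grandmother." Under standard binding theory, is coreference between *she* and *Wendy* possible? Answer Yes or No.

Yes

*Wendy* is an R-expression; Principle C requires it to be free (not bound by any c-commanding expression).
— she: subject of the clause headed by 'wanted'; the pronoun does not c-command the R-expression — coreference allowed.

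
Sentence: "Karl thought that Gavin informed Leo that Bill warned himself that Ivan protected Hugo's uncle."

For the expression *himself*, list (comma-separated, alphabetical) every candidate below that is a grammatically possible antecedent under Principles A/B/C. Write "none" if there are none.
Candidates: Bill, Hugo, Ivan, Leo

Bill

*himself* is a reflexive; Principle A requires it to be bound within its binding domain — the clause headed by 'warned'.
— Bill: subject of the clause headed by 'warned'; c-commands the reflexive within its binding domain — allowed (Principle A).
— Hugo: possessor inside the object DP of the clause headed by 'protected'; does not c-command the reflexive — cannot bind it (Principle A).
— Ivan: subject of the clause headed by 'protected'; does not c-command the reflexive — cannot bind it (Principle A).
— Leo: object of the clause headed by 'informed'; c-commands the reflexive but lies outside its binding domain — cannot bind it (Principle A).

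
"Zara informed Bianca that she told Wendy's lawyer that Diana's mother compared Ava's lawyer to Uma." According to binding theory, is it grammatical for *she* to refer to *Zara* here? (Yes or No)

*Zara* is an R-expression; Principle C requires it to be free (not bound by any c-commanding expression).
— she: subject of the clause headed by 'told'; the pronoun does not c-command the R-expression — coreference allowed.

Yes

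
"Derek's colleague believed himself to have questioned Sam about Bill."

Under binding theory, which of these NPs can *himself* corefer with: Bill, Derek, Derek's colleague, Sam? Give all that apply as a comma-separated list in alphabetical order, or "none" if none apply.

*himself* is a reflexive; Principle A requires it to be bound within its binding domain — the matrix clause.
— Bill: second object of the clause headed by 'questioned'; does not c-command the reflexive — cannot bind it (Principle A).
— Derek: possessor inside the subject DP of the matrix clause; does not c-command the reflexive — cannot bind it (Principle A).
— Derek's colleague: subject of the matrix clause; c-commands the reflexive within its binding domain — allowed (Principle A).
— Sam: object of the clause headed by 'questioned'; does not c-command the reflexive — cannot bind it (Principle A).

Derek's colleague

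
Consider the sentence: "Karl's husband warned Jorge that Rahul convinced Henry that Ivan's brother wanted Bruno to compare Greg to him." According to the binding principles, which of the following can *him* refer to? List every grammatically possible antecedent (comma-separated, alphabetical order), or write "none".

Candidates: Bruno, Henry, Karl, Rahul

*him* is a pronoun; Principle B requires it to be free in its binding domain — the clause headed by 'compare'.
— Bruno: subject of the clause headed by 'compare'; c-commands the pronoun within its binding domain — blocked (Principle B).
— Henry: object of the clause headed by 'convinced'; c-commands the pronoun but lies outside its binding domain — allowed.
— Karl: possessor inside the subject DP of the matrix clause; does not c-command the pronoun — Principle B does not apply; allowed.
— Rahul: subject of the clause headed by 'convinced'; c-commands the pronoun but lies outside its binding domain — allowed.

Henry, Karl, Rahul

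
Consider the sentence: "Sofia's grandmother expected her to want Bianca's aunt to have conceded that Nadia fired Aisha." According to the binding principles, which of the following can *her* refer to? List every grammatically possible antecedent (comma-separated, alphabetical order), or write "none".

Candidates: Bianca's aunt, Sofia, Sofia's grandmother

*her* is a pronoun; Principle B requires it to be free in its binding domain — the matrix clause.
— Bianca's aunt: subject of the clause headed by 'conceded'; is c-commanded by the pronoun; coreference would bind this R-expression — blocked (Principle C).
— Sofia: possessor inside the subject DP of the matrix clause; does not c-command the pronoun — Principle B does not apply; allowed.
— Sofia's grandmother: subject of the matrix clause; c-commands the pronoun within its binding domain — blocked (Principle B).

Sofia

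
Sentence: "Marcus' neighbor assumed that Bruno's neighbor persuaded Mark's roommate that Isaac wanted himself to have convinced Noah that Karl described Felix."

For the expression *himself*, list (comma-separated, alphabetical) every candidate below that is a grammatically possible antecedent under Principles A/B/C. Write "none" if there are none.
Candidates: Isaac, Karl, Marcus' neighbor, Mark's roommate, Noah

*himself* is a reflexive; Principle A requires it to be bound within its binding domain — the clause headed by 'wanted'.
— Isaac: subject of the clause headed by 'wanted'; c-commands the reflexive within its binding domain — allowed (Principle A).
— Karl: subject of the clause headed by 'described'; does not c-command the reflexive — cannot bind it (Principle A).
— Marcus' neighbor: subject of the matrix clause; c-commands the reflexive but lies outside its binding domain — cannot bind it (Principle A).
— Mark's roommate: object of the clause headed by 'persuaded'; c-commands the reflexive but lies outside its binding domain — cannot bind it (Principle A).
— Noah: object of the clause headed by 'convinced'; does not c-command the reflexive — cannot bind it (Principle A).

Isaac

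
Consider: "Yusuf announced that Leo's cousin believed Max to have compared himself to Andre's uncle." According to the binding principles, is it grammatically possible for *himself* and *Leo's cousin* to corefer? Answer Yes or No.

*himself* is a reflexive; Principle A requires it to be bound within its binding domain — the clause headed by 'compared'.
— Leo's cousin: subject of the clause headed by 'believed'; c-commands the reflexive but lies outside its binding domain — cannot bind it (Principle A).

No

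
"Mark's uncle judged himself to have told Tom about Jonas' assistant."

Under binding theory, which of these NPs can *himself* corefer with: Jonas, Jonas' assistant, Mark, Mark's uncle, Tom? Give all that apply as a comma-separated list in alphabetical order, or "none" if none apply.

Mark's uncle

*himself* is a reflexive; Principle A requires it to be bound within its binding domain — the matrix clause.
— Jonas: possessor inside the second object DP of the clause headed by 'told'; does not c-command the reflexive — cannot bind it (Principle A).
— Jonas' assistant: second object of the clause headed by 'told'; does not c-command the reflexive — cannot bind it (Principle A).
— Mark: possessor inside the subject DP of the matrix clause; does not c-command the reflexive — cannot bind it (Principle A).
— Mark's uncle: subject of the matrix clause; c-commands the reflexive within its binding domain — allowed (Principle A).
— Tom: object of the clause headed by 'told'; does not c-command the reflexive — cannot bind it (Principle A).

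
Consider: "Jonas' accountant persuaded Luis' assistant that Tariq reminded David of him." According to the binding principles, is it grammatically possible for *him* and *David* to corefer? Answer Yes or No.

*him* is a pronoun; Principle B requires it to be free in its binding domain — the clause headed by 'reminded'.
— David: object of the clause headed by 'reminded'; c-commands the pronoun within its binding domain — blocked (Principle B).

No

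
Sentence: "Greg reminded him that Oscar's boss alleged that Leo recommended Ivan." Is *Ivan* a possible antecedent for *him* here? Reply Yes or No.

*him* is a pronoun; Principle B requires it to be free in its binding domain — the matrix clause.
— Ivan: object of the clause headed by 'recommended'; is c-commanded by the pronoun; coreference would bind this R-expression — blocked (Principle C).

No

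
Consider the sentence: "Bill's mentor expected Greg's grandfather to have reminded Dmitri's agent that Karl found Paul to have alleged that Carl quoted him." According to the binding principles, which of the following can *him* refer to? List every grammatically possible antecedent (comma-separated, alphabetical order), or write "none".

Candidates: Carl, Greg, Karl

*him* is a pronoun; Principle B requires it to be free in its binding domain — the clause headed by 'quoted'.
— Carl: subject of the clause headed by 'quoted'; c-commands the pronoun within its binding domain — blocked (Principle B).
— Greg: possessor inside the subject DP of the clause headed by 'reminded'; does not c-command the pronoun — Principle B does not apply; allowed.
— Karl: subject of the clause headed by 'found'; c-commands the pronoun but lies outside its binding domain — allowed.

Greg, Karl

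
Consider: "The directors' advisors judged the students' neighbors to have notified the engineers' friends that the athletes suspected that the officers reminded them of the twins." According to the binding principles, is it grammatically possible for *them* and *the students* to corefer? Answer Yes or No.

Yes

*them* is a pronoun; Principle B requires it to be free in its binding domain — the clause headed by 'reminded'.
— the students: possessor inside the subject DP of the clause headed by 'notified'; does not c-command the pronoun — Principle B does not apply; allowed.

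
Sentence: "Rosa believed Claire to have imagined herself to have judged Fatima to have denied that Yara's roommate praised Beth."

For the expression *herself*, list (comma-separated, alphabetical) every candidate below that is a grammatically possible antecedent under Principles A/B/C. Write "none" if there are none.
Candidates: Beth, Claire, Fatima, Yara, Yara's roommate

*herself* is a reflexive; Principle A requires it to be bound within its binding domain — the clause headed by 'imagined'.
— Beth: object of the clause headed by 'praised'; does not c-command the reflexive — cannot bind it (Principle A).
— Claire: subject of the clause headed by 'imagined'; c-commands the reflexive within its binding domain — allowed (Principle A).
— Fatima: subject of the clause headed by 'denied'; does not c-command the reflexive — cannot bind it (Principle A).
— Yara: possessor inside the subject DP of the clause headed by 'praised'; does not c-command the reflexive — cannot bind it (Principle A).
— Yara's roommate: subject of the clause headed by 'praised'; does not c-command the reflexive — cannot bind it (Principle A).

Claire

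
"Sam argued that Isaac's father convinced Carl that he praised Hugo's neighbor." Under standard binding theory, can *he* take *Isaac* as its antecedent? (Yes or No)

Yes

*he* is a pronoun; Principle B requires it to be free in its binding domain — the clause headed by 'praised'.
— Isaac: possessor inside the subject DP of the clause headed by 'convinced'; does not c-command the pronoun — Principle B does not apply; allowed.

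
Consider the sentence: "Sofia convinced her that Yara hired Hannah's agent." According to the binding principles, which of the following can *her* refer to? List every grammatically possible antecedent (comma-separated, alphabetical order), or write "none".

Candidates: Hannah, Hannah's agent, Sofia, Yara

none

*her* is a pronoun; Principle B requires it to be free in its binding domain — the matrix clause.
— Hannah: possessor inside the object DP of the clause headed by 'hired'; is c-commanded by the pronoun; coreference would bind this R-expression — blocked (Principle C).
— Hannah's agent: object of the clause headed by 'hired'; is c-commanded by the pronoun; coreference would bind this R-expression — blocked (Principle C).
— Sofia: subject of the matrix clause; c-commands the pronoun within its binding domain — blocked (Principle B).
— Yara: subject of the clause headed by 'hired'; is c-commanded by the pronoun; coreference would bind this R-expression — blocked (Principle C).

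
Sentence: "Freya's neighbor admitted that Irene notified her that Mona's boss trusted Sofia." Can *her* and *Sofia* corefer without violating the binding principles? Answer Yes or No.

No

*Sofia* is an R-expression; Principle C requires it to be free (not bound by any c-commanding expression).
— her: object of the clause headed by 'notified'; the pronoun c-commands the R-expression — coreference blocked (Principle C).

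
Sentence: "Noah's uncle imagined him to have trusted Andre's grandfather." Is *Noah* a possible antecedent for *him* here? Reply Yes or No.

Yes

*him* is a pronoun; Principle B requires it to be free in its binding domain — the matrix clause.
— Noah: possessor inside the subject DP of the matrix clause; does not c-command the pronoun — Principle B does not apply; allowed.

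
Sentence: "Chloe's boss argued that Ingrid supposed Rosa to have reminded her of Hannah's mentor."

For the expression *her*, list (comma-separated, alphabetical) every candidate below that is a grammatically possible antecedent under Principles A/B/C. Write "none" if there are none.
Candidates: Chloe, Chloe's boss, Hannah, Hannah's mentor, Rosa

*her* is a pronoun; Principle B requires it to be free in its binding domain — the clause headed by 'reminded'.
— Chloe: possessor inside the subject DP of the matrix clause; does not c-command the pronoun — Principle B does not apply; allowed.
— Chloe's boss: subject of the matrix clause; c-commands the pronoun but lies outside its binding domain — allowed.
— Hannah: possessor inside the second object DP of the clause headed by 'reminded'; is c-commanded by the pronoun; coreference would bind this R-expression — blocked (Principle C).
— Hannah's mentor: second object of the clause headed by 'reminded'; is c-commanded by the pronoun; coreference would bind this R-expression — blocked (Principle C).
— Rosa: subject of the clause headed by 'reminded'; c-commands the pronoun within its binding domain — blocked (Principle B).

Chloe, Chloe's boss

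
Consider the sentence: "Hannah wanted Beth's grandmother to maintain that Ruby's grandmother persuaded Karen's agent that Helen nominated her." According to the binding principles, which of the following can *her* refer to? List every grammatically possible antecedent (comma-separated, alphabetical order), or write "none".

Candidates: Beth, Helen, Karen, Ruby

*her* is a pronoun; Principle B requires it to be free in its binding domain — the clause headed by 'nominated'.
— Beth: possessor inside the subject DP of the clause headed by 'maintain'; does not c-command the pronoun — Principle B does not apply; allowed.
— Helen: subject of the clause headed by 'nominated'; c-commands the pronoun within its binding domain — blocked (Principle B).
— Karen: possessor inside the object DP of the clause headed by 'persuaded'; does not c-command the pronoun — Principle B does not apply; allowed.
— Ruby: possessor inside the subject DP of the clause headed by 'persuaded'; does not c-command the pronoun — Principle B does not apply; allowed.

Beth, Karen, Ruby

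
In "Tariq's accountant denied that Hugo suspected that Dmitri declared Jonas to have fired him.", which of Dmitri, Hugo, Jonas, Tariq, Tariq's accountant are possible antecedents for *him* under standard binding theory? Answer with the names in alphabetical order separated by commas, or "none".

*him* is a pronoun; Principle B requires it to be free in its binding domain — the clause headed by 'fired'.
— Dmitri: subject of the clause headed by 'declared'; c-commands the pronoun but lies outside its binding domain — allowed.
— Hugo: subject of the clause headed by 'suspected'; c-commands the pronoun but lies outside its binding domain — allowed.
— Jonas: subject of the clause headed by 'fired'; c-commands the pronoun within its binding domain — blocked (Principle B).
— Tariq: possessor inside the subject DP of the matrix clause; does not c-command the pronoun — Principle B does not apply; allowed.
— Tariq's accountant: subject of the matrix clause; c-commands the pronoun but lies outside its binding domain — allowed.

Dmitri, Hugo, Tariq, Tariq's accountant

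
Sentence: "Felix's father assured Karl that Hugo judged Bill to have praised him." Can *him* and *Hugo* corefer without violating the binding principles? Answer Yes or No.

Yes

*Hugo* is an R-expression; Principle C requires it to be free (not bound by any c-commanding expression).
— him: object of the clause headed by 'praised'; the pronoun does not c-command the R-expression — coreference allowed.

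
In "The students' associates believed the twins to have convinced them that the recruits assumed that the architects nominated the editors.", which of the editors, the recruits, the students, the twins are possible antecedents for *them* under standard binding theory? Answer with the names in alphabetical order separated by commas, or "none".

the students

*them* is a pronoun; Principle B requires it to be free in its binding domain — the clause headed by 'convinced'.
— the editors: object of the clause headed by 'nominated'; is c-commanded by the pronoun; coreference would bind this R-expression — blocked (Principle C).
— the recruits: subject of the clause headed by 'assumed'; is c-commanded by the pronoun; coreference would bind this R-expression — blocked (Principle C).
— the students: possessor inside the subject DP of the matrix clause; does not c-command the pronoun — Principle B does not apply; allowed.
— the twins: subject of the clause headed by 'convinced'; c-commands the pronoun within its binding domain — blocked (Principle B).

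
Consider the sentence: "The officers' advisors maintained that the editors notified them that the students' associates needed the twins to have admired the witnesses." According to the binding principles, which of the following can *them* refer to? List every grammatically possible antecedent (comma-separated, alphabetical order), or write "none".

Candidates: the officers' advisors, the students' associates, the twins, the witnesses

*them* is a pronoun; Principle B requires it to be free in its binding domain — the clause headed by 'notified'.
— the officers' advisors: subject of the matrix clause; c-commands the pronoun but lies outside its binding domain — allowed.
— the students' associates: subject of the clause headed by 'needed'; is c-commanded by the pronoun; coreference would bind this R-expression — blocked (Principle C).
— the twins: subject of the clause headed by 'admired'; is c-commanded by the pronoun; coreference would bind this R-expression — blocked (Principle C).
— the witnesses: object of the clause headed by 'admired'; is c-commanded by the pronoun; coreference would bind this R-expression — blocked (Principle C).

the officers' advisors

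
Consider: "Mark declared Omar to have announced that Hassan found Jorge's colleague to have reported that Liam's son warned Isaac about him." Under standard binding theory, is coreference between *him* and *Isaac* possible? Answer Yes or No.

No

*Isaac* is an R-expression; Principle C requires it to be free (not bound by any c-commanding expression).
— him: second object of the clause headed by 'warned'; the R-expression locally c-commands the pronoun — coreference blocked (Principle B on the pronoun).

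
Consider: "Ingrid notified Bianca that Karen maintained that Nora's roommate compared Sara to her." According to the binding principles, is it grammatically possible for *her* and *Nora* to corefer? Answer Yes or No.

Yes

*her* is a pronoun; Principle B requires it to be free in its binding domain — the clause headed by 'compared'.
— Nora: possessor inside the subject DP of the clause headed by 'compared'; does not c-command the pronoun — Principle B does not apply; allowed.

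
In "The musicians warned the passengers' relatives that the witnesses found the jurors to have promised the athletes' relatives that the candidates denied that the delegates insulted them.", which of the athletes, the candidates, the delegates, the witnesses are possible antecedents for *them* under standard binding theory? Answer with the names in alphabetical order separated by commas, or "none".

the athletes, the candidates, the witnesses

*them* is a pronoun; Principle B requires it to be free in its binding domain — the clause headed by 'insulted'.
— the athletes: possessor inside the object DP of the clause headed by 'promised'; does not c-command the pronoun — Principle B does not apply; allowed.
— the candidates: subject of the clause headed by 'denied'; c-commands the pronoun but lies outside its binding domain — allowed.
— the delegates: subject of the clause headed by 'insulted'; c-commands the pronoun within its binding domain — blocked (Principle B).
— the witnesses: subject of the clause headed by 'found'; c-commands the pronoun but lies outside its binding domain — allowed.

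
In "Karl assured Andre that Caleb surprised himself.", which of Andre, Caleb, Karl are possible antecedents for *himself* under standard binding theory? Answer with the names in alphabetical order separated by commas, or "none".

Caleb

*himself* is a reflexive; Principle A requires it to be bound within its binding domain — the clause headed by 'surprised'.
— Andre: object of the matrix clause; c-commands the reflexive but lies outside its binding domain — cannot bind it (Principle A).
— Caleb: subject of the clause headed by 'surprised'; c-commands the reflexive within its binding domain — allowed (Principle A).
— Karl: subject of the matrix clause; c-commands the reflexive but lies outside its binding domain — cannot bind it (Principle A).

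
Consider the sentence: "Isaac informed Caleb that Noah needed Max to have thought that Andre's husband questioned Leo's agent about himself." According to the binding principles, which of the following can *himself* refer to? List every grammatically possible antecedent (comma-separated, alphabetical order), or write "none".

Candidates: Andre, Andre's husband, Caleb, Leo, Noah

Andre's husband

*himself* is a reflexive; Principle A requires it to be bound within its binding domain — the clause headed by 'questioned'.
— Andre: possessor inside the subject DP of the clause headed by 'questioned'; does not c-command the reflexive — cannot bind it (Principle A).
— Andre's husband: subject of the clause headed by 'questioned'; c-commands the reflexive within its binding domain — allowed (Principle A).
— Caleb: object of the matrix clause; c-commands the reflexive but lies outside its binding domain — cannot bind it (Principle A).
— Leo: possessor inside the object DP of the clause headed by 'questioned'; does not c-command the reflexive — cannot bind it (Principle A).
— Noah: subject of the clause headed by 'needed'; c-commands the reflexive but lies outside its binding domain — cannot bind it (Principle A).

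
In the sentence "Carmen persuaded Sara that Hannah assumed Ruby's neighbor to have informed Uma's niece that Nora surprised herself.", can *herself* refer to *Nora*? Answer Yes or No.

Yes

*herself* is a reflexive; Principle A requires it to be bound within its binding domain — the clause headed by 'surprised'.
— Nora: subject of the clause headed by 'surprised'; c-commands the reflexive within its binding domain — allowed (Principle A).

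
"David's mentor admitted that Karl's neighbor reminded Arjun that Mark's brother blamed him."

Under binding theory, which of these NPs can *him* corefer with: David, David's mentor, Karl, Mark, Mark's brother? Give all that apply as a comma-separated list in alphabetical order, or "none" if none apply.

*him* is a pronoun; Principle B requires it to be free in its binding domain — the clause headed by 'blamed'.
— David: possessor inside the subject DP of the matrix clause; does not c-command the pronoun — Principle B does not apply; allowed.
— David's mentor: subject of the matrix clause; c-commands the pronoun but lies outside its binding domain — allowed.
— Karl: possessor inside the subject DP of the clause headed by 'reminded'; does not c-command the pronoun — Principle B does not apply; allowed.
— Mark: possessor inside the subject DP of the clause headed by 'blamed'; does not c-command the pronoun — Principle B does not apply; allowed.
— Mark's brother: subject of the clause headed by 'blamed'; c-commands the pronoun within its binding domain — blocked (Principle B).

David, David's mentor, Karl, Mark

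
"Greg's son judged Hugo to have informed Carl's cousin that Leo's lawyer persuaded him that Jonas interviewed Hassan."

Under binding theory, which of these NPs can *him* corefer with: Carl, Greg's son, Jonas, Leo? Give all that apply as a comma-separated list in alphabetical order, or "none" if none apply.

Carl, Greg's son, Leo

*him* is a pronoun; Principle B requires it to be free in its binding domain — the clause headed by 'persuaded'.
— Carl: possessor inside the object DP of the clause headed by 'informed'; does not c-command the pronoun — Principle B does not apply; allowed.
— Greg's son: subject of the matrix clause; c-commands the pronoun but lies outside its binding domain — allowed.
— Jonas: subject of the clause headed by 'interviewed'; is c-commanded by the pronoun; coreference would bind this R-expression — blocked (Principle C).
— Leo: possessor inside the subject DP of the clause headed by 'persuaded'; does not c-command the pronoun — Principle B does not apply; allowed.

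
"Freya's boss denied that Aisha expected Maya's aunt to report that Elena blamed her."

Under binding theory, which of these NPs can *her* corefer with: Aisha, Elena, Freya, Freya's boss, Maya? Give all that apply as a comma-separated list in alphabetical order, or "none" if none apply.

*her* is a pronoun; Principle B requires it to be free in its binding domain — the clause headed by 'blamed'.
— Aisha: subject of the clause headed by 'expected'; c-commands the pronoun but lies outside its binding domain — allowed.
— Elena: subject of the clause headed by 'blamed'; c-commands the pronoun within its binding domain — blocked (Principle B).
— Freya: possessor inside the subject DP of the matrix clause; does not c-command the pronoun — Principle B does not apply; allowed.
— Freya's boss: subject of the matrix clause; c-commands the pronoun but lies outside its binding domain — allowed.
— Maya: possessor inside the subject DP of the clause headed by 'report'; does not c-command the pronoun — Principle B does not apply; allowed.

Aisha, Freya, Freya's boss, Maya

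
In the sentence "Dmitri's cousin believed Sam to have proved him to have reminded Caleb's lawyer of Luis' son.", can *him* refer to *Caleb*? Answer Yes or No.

No

*him* is a pronoun; Principle B requires it to be free in its binding domain — the clause headed by 'proved'.
— Caleb: possessor inside the object DP of the clause headed by 'reminded'; is c-commanded by the pronoun; coreference would bind this R-expression — blocked (Principle C).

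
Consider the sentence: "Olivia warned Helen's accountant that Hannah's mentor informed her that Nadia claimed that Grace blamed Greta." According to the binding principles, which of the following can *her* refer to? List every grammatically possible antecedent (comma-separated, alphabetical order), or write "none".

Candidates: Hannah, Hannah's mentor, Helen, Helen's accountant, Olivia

*her* is a pronoun; Principle B requires it to be free in its binding domain — the clause headed by 'informed'.
— Hannah: possessor inside the subject DP of the clause headed by 'informed'; does not c-command the pronoun — Principle B does not apply; allowed.
— Hannah's mentor: subject of the clause headed by 'informed'; c-commands the pronoun within its binding domain — blocked (Principle B).
— Helen: possessor inside the object DP of the matrix clause; does not c-command the pronoun — Principle B does not apply; allowed.
— Helen's accountant: object of the matrix clause; c-commands the pronoun but lies outside its binding domain — allowed.
— Olivia: subject of the matrix clause; c-commands the pronoun but lies outside its binding domain — allowed.

Hannah, Helen, Helen's accountant, Olivia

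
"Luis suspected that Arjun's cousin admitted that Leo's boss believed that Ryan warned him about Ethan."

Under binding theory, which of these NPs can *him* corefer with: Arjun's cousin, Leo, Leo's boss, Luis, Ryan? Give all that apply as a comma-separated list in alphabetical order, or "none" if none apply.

Arjun's cousin, Leo, Leo's boss, Luis

*him* is a pronoun; Principle B requires it to be free in its binding domain — the clause headed by 'warned'.
— Arjun's cousin: subject of the clause headed by 'admitted'; c-commands the pronoun but lies outside its binding domain — allowed.
— Leo: possessor inside the subject DP of the clause headed by 'believed'; does not c-command the pronoun — Principle B does not apply; allowed.
— Leo's boss: subject of the clause headed by 'believed'; c-commands the pronoun but lies outside its binding domain — allowed.
— Luis: subject of the matrix clause; c-commands the pronoun but lies outside its binding domain — allowed.
— Ryan: subject of the clause headed by 'warned'; c-commands the pronoun within its binding domain — blocked (Principle B).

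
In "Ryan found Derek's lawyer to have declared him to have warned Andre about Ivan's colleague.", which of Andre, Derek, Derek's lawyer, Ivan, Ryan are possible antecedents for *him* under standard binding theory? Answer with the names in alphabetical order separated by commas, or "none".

Derek, Ryan

*him* is a pronoun; Principle B requires it to be free in its binding domain — the clause headed by 'declared'.
— Andre: object of the clause headed by 'warned'; is c-commanded by the pronoun; coreference would bind this R-expression — blocked (Principle C).
— Derek: possessor inside the subject DP of the clause headed by 'declared'; does not c-command the pronoun — Principle B does not apply; allowed.
— Derek's lawyer: subject of the clause headed by 'declared'; c-commands the pronoun within its binding domain — blocked (Principle B).
— Ivan: possessor inside the second object DP of the clause headed by 'warned'; is c-commanded by the pronoun; coreference would bind this R-expression — blocked (Principle C).
— Ryan: subject of the matrix clause; c-commands the pronoun but lies outside its binding domain — allowed.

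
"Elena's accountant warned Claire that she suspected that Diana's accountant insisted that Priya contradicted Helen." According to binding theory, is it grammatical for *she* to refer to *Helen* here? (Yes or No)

No

*Helen* is an R-expression; Principle C requires it to be free (not bound by any c-commanding expression).
— she: subject of the clause headed by 'suspected'; the pronoun c-commands the R-expression — coreference blocked (Principle C).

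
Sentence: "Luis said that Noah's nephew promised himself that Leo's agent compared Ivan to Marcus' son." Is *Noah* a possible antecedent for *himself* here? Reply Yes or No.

*himself* is a reflexive; Principle A requires it to be bound within its binding domain — the clause headed by 'promised'.
— Noah: possessor inside the subject DP of the clause headed by 'promised'; does not c-command the reflexive — cannot bind it (Principle A).

No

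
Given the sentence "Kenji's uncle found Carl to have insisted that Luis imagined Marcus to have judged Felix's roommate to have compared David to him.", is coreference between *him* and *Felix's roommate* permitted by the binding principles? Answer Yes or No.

*him* is a pronoun; Principle B requires it to be free in its binding domain — the clause headed by 'compared'.
— Felix's roommate: subject of the clause headed by 'compared'; c-commands the pronoun within its binding domain — blocked (Principle B).

No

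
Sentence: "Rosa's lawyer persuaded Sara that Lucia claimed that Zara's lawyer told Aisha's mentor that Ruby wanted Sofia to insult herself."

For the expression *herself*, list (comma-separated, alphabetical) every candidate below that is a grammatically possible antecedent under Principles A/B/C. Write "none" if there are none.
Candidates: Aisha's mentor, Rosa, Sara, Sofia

Sofia

*herself* is a reflexive; Principle A requires it to be bound within its binding domain — the clause headed by 'insult'.
— Aisha's mentor: object of the clause headed by 'told'; c-commands the reflexive but lies outside its binding domain — cannot bind it (Principle A).
— Rosa: possessor inside the subject DP of the matrix clause; does not c-command the reflexive — cannot bind it (Principle A).
— Sara: object of the matrix clause; c-commands the reflexive but lies outside its binding domain — cannot bind it (Principle A).
— Sofia: subject of the clause headed by 'insult'; c-commands the reflexive within its binding domain — allowed (Principle A).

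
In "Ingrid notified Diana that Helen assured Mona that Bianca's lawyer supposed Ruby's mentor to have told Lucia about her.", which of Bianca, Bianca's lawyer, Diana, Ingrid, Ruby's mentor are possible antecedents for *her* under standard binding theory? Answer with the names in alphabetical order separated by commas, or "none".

Bianca, Bianca's lawyer, Diana, Ingrid

*her* is a pronoun; Principle B requires it to be free in its binding domain — the clause headed by 'told'.
— Bianca: possessor inside the subject DP of the clause headed by 'supposed'; does not c-command the pronoun — Principle B does not apply; allowed.
— Bianca's lawyer: subject of the clause headed by 'supposed'; c-commands the pronoun but lies outside its binding domain — allowed.
— Diana: object of the matrix clause; c-commands the pronoun but lies outside its binding domain — allowed.
— Ingrid: subject of the matrix clause; c-commands the pronoun but lies outside its binding domain — allowed.
— Ruby's mentor: subject of the clause headed by 'told'; c-commands the pronoun within its binding domain — blocked (Principle B).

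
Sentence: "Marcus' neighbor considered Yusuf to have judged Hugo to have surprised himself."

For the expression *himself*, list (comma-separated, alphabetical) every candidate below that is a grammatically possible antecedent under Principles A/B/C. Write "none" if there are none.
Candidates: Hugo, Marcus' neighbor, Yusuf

*himself* is a reflexive; Principle A requires it to be bound within its binding domain — the clause headed by 'surprised'.
— Hugo: subject of the clause headed by 'surprised'; c-commands the reflexive within its binding domain — allowed (Principle A).
— Marcus' neighbor: subject of the matrix clause; c-commands the reflexive but lies outside its binding domain — cannot bind it (Principle A).
— Yusuf: subject of the clause headed by 'judged'; c-commands the reflexive but lies outside its binding domain — cannot bind it (Principle A).

Hugo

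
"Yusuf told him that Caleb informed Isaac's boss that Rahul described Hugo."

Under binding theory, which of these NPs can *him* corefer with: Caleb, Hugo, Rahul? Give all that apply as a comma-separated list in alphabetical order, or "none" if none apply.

none

*him* is a pronoun; Principle B requires it to be free in its binding domain — the matrix clause.
— Caleb: subject of the clause headed by 'informed'; is c-commanded by the pronoun; coreference would bind this R-expression — blocked (Principle C).
— Hugo: object of the clause headed by 'described'; is c-commanded by the pronoun; coreference would bind this R-expression — blocked (Principle C).
— Rahul: subject of the clause headed by 'described'; is c-commanded by the pronoun; coreference would bind this R-expression — blocked (Principle C).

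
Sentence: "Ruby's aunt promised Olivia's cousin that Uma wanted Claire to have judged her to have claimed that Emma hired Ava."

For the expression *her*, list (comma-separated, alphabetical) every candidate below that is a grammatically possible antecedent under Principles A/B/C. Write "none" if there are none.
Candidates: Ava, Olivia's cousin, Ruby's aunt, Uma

Olivia's cousin, Ruby's aunt, Uma

*her* is a pronoun; Principle B requires it to be free in its binding domain — the clause headed by 'judged'.
— Ava: object of the clause headed by 'hired'; is c-commanded by the pronoun; coreference would bind this R-expression — blocked (Principle C).
— Olivia's cousin: object of the matrix clause; c-commands the pronoun but lies outside its binding domain — allowed.
— Ruby's aunt: subject of the matrix clause; c-commands the pronoun but lies outside its binding domain — allowed.
— Uma: subject of the clause headed by 'wanted'; c-commands the pronoun but lies outside its binding domain — allowed.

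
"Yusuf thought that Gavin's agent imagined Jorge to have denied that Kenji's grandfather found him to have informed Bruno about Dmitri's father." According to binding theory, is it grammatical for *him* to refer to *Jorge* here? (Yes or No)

*Jorge* is an R-expression; Principle C requires it to be free (not bound by any c-commanding expression).
— him: subject of the clause headed by 'informed'; the pronoun does not c-command the R-expression — coreference allowed.

Yes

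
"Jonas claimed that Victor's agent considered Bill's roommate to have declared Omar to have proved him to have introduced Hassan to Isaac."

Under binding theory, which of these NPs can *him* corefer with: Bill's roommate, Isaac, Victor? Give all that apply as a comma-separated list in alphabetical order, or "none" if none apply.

Bill's roommate, Victor

*him* is a pronoun; Principle B requires it to be free in its binding domain — the clause headed by 'proved'.
— Bill's roommate: subject of the clause headed by 'declared'; c-commands the pronoun but lies outside its binding domain — allowed.
— Isaac: second object of the clause headed by 'introduced'; is c-commanded by the pronoun; coreference would bind this R-expression — blocked (Principle C).
— Victor: possessor inside the subject DP of the clause headed by 'considered'; does not c-command the pronoun — Principle B does not apply; allowed.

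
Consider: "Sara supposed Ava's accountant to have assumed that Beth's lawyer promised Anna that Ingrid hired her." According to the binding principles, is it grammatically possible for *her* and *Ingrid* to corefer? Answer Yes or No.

No

*her* is a pronoun; Principle B requires it to be free in its binding domain — the clause headed by 'hired'.
— Ingrid: subject of the clause headed by 'hired'; c-commands the pronoun within its binding domain — blocked (Principle B).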